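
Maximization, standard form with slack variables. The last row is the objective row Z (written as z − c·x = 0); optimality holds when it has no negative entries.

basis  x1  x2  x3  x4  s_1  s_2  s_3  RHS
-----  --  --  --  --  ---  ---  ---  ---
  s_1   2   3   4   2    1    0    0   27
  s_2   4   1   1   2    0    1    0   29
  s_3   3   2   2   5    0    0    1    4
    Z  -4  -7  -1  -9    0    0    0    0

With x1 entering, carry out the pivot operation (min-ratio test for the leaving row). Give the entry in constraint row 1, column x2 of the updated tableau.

Ratio test on column x1 — row 1: 27/2 = 27/2; row 2: 29/4 = 29/4; row 3: 4/3 = 4/3. Minimum is 4/3 at row 3 (s_3 leaves); pivot element 3.
Divide row 3 by 3; eliminate column x1 from the other rows.
Row 1 update in column x2: 3 − 2·(2/3) = 5/3.

5/3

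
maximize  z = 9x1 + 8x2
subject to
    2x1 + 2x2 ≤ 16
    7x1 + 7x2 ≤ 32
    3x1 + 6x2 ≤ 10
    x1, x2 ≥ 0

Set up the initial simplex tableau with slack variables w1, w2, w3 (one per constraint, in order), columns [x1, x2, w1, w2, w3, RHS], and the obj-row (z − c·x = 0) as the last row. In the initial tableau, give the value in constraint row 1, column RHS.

The RHS of constraint 1 is b_1 = 16.

16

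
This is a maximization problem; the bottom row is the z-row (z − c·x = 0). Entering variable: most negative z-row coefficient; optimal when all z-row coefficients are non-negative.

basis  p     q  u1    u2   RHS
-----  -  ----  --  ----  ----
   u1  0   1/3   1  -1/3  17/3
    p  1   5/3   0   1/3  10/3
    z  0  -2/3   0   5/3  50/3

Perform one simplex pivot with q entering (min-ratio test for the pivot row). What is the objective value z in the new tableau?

18

Ratio test on column q — row 1: (17/3)/(1/3) = 17; row 2: (10/3)/(5/3) = 2. Minimum is 2 at row 2 (p leaves); pivot element 5/3.
Pivot on row 2; the z-row RHS becomes 50/3 − (-2/3)·2 = 18.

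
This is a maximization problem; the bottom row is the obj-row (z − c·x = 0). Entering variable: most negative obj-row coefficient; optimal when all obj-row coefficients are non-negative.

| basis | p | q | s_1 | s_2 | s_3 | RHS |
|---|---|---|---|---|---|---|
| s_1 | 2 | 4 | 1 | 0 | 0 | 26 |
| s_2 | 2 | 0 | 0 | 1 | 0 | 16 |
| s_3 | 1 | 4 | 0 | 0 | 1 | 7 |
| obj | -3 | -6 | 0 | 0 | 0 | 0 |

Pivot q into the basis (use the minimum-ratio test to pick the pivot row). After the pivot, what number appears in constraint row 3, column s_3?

1/4

Ratio test on column q — row 1: 26/4 = 13/2; row 2: entry 0 ≤ 0; row 3: 7/4 = 7/4. Minimum is 7/4 at row 3 (s_3 leaves); pivot element 4.
Divide row 3 by 4; eliminate column q from the other rows.
In the new row 3, the s_3 entry is the old entry divided by the pivot: 1/4 = 1/4.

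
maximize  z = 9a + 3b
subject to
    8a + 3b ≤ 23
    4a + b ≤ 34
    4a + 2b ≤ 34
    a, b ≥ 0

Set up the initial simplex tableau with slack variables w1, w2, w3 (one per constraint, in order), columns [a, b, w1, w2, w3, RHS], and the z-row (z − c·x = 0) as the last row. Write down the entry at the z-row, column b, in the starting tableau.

The z-row carries the negated objective coefficients: the b entry is -3.

-3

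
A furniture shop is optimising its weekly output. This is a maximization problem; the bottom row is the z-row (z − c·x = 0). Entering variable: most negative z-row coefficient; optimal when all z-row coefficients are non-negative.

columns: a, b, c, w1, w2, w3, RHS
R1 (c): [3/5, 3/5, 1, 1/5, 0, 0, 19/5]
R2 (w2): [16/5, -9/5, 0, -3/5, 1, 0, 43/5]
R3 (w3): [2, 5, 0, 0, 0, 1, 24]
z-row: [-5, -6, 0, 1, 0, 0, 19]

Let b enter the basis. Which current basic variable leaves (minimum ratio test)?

Column b entries and ratios — c: (19/5)/(3/5) = 19/3; w2: -9/5 ≤ 0, skip; w3: 24/5 = 24/5.
Smallest ratio is 24/5 in the row of w3, so w3 leaves.

w3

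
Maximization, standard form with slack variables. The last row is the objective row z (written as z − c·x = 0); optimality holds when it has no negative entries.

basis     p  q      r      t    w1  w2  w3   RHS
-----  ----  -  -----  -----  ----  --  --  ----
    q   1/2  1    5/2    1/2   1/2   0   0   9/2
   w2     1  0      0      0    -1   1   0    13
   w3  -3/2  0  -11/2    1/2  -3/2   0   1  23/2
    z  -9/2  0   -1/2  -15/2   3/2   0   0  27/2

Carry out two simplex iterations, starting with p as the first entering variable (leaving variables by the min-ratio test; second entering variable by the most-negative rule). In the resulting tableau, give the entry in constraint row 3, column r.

Ratio test on column p — row 1: (9/2)/(1/2) = 9; row 2: 13/1 = 13; row 3: entry -3/2 ≤ 0. Minimum is 9 at row 1 (q leaves); pivot element 1/2.
Divide row 1 by 1/2; eliminate column p from the other rows.
Second iteration: most negative z-row entry is -3 in column t, so t enters.
Ratio test on column t — row 1: 9/1 = 9; row 2: entry -1 ≤ 0; row 3: 25/2 = 25/2. Minimum is 9 at row 1 (p leaves); pivot element 1.
Divide row 1 by 1; eliminate column t from the other rows.
After both pivots, the entry at constraint row 3, column r is -8.

-8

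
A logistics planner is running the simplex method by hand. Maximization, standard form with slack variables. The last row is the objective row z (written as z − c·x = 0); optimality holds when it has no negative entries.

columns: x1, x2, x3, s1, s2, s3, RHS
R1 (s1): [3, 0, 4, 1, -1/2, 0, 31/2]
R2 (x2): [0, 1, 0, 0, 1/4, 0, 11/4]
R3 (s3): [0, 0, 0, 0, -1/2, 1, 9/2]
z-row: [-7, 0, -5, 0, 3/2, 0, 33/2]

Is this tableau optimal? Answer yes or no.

The z-row has a negative entry -7 in column x1, so it is not optimal.

no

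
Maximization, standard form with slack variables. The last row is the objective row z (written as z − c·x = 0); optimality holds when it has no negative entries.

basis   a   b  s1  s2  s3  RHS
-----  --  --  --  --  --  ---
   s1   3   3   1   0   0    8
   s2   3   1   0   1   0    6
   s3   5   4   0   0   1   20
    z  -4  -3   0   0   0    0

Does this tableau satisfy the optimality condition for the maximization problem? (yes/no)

The z-row has a negative entry -4 in column a, so it is not optimal.

no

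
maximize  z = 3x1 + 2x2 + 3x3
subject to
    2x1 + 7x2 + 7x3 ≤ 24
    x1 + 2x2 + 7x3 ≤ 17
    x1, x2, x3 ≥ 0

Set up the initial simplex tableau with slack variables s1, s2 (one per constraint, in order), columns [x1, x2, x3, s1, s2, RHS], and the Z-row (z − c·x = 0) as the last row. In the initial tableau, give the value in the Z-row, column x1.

The Z-row carries the negated objective coefficients: the x1 entry is -3.

-3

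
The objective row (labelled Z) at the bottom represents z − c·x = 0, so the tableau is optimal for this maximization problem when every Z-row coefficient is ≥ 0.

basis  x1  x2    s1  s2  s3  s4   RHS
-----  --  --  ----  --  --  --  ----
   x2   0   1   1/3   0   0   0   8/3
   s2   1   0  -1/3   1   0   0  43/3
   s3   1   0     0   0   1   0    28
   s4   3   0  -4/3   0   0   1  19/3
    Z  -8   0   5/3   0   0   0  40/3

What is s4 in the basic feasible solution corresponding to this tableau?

19/3

s4 is basic (row 4); its value is the RHS of that row, 19/3.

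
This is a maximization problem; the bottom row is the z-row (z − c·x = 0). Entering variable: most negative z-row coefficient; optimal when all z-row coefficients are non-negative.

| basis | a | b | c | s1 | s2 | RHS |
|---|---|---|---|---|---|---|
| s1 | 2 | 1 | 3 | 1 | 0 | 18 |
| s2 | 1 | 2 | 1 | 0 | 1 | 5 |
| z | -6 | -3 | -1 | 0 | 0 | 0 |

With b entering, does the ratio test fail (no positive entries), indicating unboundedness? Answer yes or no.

Column b has positive entries in row(s) 1, 2, so the ratio test bounds it — not unbounded.

no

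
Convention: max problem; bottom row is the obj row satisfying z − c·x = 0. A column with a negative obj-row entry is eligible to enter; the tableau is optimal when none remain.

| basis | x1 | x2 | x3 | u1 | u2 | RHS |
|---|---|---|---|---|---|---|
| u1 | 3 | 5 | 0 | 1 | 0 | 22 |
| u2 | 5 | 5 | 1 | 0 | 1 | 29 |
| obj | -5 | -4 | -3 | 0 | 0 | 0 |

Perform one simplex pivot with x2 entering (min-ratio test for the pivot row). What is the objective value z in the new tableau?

88/5

Ratio test on column x2 — row 1: 22/5 = 22/5; row 2: 29/5 = 29/5. Minimum is 22/5 at row 1 (u1 leaves); pivot element 5.
Pivot on row 1; the obj-row RHS becomes 0 − (-4)·(22/5) = 88/5.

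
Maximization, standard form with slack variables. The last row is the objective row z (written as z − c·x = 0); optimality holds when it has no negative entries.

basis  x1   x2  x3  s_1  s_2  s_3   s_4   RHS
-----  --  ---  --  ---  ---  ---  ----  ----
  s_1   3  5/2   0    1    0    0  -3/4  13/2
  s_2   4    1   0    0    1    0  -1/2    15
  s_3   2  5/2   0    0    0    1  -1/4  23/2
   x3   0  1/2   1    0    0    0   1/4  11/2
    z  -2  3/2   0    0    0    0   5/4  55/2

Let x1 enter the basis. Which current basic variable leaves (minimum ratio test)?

s_1

Column x1 entries and ratios — s_1: (13/2)/3 = 13/6; s_2: 15/4 = 15/4; s_3: (23/2)/2 = 23/4; x3: 0 ≤ 0, skip.
Smallest ratio is 13/6 in the row of s_1, so s_1 leaves.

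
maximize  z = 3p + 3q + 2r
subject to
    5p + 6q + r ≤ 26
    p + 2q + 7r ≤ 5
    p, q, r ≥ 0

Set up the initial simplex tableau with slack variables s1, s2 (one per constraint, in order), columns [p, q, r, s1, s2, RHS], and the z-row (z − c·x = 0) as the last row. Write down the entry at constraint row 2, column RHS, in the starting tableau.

5

The RHS of constraint 2 is b_2 = 5.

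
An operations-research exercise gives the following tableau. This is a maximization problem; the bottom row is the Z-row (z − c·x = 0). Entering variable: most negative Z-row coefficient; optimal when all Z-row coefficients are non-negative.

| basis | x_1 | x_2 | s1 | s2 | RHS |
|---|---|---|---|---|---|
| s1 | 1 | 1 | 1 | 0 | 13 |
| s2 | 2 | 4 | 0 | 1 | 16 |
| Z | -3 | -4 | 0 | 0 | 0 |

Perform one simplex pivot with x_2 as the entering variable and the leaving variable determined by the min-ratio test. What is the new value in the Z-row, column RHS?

16

Ratio test on column x_2 — row 1: 13/1 = 13; row 2: 16/4 = 4. Minimum is 4 at row 2 (s2 leaves); pivot element 4.
Divide row 2 by 4; eliminate column x_2 from the other rows.
Z-row update in column RHS: 0 − (-4)·4 = 16.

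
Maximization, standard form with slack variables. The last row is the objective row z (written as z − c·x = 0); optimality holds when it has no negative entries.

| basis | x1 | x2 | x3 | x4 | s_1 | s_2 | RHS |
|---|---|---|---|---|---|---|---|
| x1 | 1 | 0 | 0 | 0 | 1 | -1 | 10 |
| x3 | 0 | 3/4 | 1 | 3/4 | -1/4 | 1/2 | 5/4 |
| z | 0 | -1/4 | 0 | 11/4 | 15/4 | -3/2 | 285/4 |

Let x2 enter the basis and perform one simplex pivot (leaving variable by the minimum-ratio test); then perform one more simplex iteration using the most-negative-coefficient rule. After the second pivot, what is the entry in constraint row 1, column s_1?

1/2

Ratio test on column x2 — row 1: entry 0 ≤ 0; row 2: (5/4)/(3/4) = 5/3. Minimum is 5/3 at row 2 (x3 leaves); pivot element 3/4.
Divide row 2 by 3/4; eliminate column x2 from the other rows.
Second iteration: most negative z-row entry is -4/3 in column s_2, so s_2 enters.
Ratio test on column s_2 — row 1: entry -1 ≤ 0; row 2: (5/3)/(2/3) = 5/2. Minimum is 5/2 at row 2 (x2 leaves); pivot element 2/3.
Divide row 2 by 2/3; eliminate column s_2 from the other rows.
After both pivots, the entry at constraint row 1, column s_1 is 1/2.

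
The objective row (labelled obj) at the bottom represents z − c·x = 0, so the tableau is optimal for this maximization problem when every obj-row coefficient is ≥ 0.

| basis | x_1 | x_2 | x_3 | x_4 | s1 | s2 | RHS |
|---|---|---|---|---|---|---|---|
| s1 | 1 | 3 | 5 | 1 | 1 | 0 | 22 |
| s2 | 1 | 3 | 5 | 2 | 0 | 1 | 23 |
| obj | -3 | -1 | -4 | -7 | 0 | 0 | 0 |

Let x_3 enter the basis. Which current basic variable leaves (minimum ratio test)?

s1

Column x_3 entries and ratios — s1: 22/5 = 22/5; s2: 23/5 = 23/5.
Smallest ratio is 22/5 in the row of s1, so s1 leaves.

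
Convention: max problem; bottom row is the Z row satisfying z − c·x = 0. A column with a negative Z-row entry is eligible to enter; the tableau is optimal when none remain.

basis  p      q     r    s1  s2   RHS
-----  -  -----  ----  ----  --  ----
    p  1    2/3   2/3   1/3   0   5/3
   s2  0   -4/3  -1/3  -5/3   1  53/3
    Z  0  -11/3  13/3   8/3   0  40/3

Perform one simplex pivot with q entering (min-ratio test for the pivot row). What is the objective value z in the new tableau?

45/2

Ratio test on column q — row 1: (5/3)/(2/3) = 5/2; row 2: entry -4/3 ≤ 0. Minimum is 5/2 at row 1 (p leaves); pivot element 2/3.
Pivot on row 1; the Z-row RHS becomes 40/3 − (-11/3)·(5/2) = 45/2.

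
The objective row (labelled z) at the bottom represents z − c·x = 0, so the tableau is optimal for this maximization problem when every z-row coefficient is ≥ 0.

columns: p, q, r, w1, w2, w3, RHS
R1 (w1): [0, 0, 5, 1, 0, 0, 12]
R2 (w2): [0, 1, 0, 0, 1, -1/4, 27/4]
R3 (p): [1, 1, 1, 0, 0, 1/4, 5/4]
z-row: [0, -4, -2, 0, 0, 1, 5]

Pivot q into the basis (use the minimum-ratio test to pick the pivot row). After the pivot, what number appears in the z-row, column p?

4

Ratio test on column q — row 1: entry 0 ≤ 0; row 2: (27/4)/1 = 27/4; row 3: (5/4)/1 = 5/4. Minimum is 5/4 at row 3 (p leaves); pivot element 1.
Divide row 3 by 1; eliminate column q from the other rows.
z-row update in column p: 0 − (-4)·1 = 4.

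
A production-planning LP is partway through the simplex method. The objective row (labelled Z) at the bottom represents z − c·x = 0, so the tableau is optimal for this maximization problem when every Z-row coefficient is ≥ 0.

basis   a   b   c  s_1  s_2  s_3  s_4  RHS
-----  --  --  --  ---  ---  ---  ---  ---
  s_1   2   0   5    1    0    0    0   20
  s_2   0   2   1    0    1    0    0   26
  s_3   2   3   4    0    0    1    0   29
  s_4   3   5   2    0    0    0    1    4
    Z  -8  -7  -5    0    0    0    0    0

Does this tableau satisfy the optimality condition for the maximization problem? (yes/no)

no

The Z-row has a negative entry -8 in column a, so it is not optimal.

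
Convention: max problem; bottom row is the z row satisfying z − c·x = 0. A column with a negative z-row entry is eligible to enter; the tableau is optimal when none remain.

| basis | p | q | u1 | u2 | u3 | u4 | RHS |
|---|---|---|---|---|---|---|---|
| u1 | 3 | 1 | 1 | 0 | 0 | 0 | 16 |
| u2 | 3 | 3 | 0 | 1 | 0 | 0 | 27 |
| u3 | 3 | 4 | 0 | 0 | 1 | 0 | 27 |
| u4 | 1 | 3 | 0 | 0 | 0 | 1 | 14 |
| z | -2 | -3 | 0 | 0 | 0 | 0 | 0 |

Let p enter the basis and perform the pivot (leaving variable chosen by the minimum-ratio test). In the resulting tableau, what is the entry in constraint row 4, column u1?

Ratio test on column p — row 1: 16/3 = 16/3; row 2: 27/3 = 9; row 3: 27/3 = 9; row 4: 14/1 = 14. Minimum is 16/3 at row 1 (u1 leaves); pivot element 3.
Divide row 1 by 3; eliminate column p from the other rows.
Row 4 update in column u1: 0 − 1·(1/3) = -1/3.

-1/3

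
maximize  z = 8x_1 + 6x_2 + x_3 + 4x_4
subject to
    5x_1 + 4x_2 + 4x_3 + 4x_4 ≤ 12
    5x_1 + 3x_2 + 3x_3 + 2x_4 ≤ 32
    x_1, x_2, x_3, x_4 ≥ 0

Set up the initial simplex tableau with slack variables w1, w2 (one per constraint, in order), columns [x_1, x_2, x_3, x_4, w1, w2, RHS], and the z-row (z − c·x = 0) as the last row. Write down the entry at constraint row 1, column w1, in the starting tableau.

1

Slack w1 belongs to constraint 1; its column is the unit vector e_1, so the entry in row 1 is 1.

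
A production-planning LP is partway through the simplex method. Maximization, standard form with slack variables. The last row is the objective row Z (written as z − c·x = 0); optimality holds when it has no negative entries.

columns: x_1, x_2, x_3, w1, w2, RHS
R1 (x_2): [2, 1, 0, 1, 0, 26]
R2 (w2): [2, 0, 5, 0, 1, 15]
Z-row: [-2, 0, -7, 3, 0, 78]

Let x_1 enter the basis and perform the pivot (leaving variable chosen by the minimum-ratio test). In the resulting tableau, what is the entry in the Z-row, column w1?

3

Ratio test on column x_1 — row 1: 26/2 = 13; row 2: 15/2 = 15/2. Minimum is 15/2 at row 2 (w2 leaves); pivot element 2.
Divide row 2 by 2; eliminate column x_1 from the other rows.
Z-row update in column w1: 3 − (-2)·0 = 3.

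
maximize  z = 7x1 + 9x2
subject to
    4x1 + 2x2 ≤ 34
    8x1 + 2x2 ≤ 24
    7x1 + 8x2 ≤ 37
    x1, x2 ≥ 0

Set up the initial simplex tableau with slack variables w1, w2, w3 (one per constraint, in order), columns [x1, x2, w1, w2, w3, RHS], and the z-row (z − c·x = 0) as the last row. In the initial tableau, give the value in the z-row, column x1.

The z-row carries the negated objective coefficients: the x1 entry is -7.

-7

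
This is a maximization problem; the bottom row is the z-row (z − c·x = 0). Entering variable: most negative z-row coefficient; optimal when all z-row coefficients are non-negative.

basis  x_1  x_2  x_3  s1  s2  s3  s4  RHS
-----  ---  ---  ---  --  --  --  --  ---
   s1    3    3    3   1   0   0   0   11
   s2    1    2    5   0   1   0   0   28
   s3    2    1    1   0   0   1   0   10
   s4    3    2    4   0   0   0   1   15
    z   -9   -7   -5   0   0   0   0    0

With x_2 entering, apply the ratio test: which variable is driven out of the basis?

Column x_2 entries and ratios — s1: 11/3 = 11/3; s2: 28/2 = 14; s3: 10/1 = 10; s4: 15/2 = 15/2.
Smallest ratio is 11/3 in the row of s1, so s1 leaves.

s1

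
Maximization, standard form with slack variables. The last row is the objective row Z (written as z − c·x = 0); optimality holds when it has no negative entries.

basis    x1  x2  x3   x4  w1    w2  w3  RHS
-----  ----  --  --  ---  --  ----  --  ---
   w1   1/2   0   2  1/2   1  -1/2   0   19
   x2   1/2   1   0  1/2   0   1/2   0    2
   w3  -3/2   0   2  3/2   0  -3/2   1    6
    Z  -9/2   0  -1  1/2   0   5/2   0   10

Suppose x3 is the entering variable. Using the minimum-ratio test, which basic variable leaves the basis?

Column x3 entries and ratios — w1: 19/2 = 19/2; x2: 0 ≤ 0, skip; w3: 6/2 = 3.
Smallest ratio is 3 in the row of w3, so w3 leaves.

w3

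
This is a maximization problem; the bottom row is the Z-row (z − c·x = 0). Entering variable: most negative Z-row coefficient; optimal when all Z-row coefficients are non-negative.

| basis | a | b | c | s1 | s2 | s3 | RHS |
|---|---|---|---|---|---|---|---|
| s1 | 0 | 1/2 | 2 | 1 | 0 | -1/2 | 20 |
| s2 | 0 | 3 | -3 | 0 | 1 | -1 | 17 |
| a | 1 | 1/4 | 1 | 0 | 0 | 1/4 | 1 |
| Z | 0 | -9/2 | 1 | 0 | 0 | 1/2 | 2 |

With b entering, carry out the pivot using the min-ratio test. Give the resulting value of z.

Ratio test on column b — row 1: 20/(1/2) = 40; row 2: 17/3 = 17/3; row 3: 1/(1/4) = 4. Minimum is 4 at row 3 (a leaves); pivot element 1/4.
Pivot on row 3; the Z-row RHS becomes 2 − (-9/2)·4 = 20.

20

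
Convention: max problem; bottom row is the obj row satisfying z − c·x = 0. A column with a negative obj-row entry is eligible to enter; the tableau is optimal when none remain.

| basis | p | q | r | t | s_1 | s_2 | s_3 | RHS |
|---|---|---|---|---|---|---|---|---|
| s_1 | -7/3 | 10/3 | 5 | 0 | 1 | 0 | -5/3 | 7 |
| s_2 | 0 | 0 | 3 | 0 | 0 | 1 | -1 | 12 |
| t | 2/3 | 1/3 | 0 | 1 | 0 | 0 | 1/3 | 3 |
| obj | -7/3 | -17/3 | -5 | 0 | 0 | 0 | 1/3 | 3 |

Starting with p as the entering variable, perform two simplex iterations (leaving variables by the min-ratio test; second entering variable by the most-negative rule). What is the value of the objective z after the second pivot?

31

Ratio test on column p — row 1: entry -7/3 ≤ 0; row 2: entry 0 ≤ 0; row 3: 3/(2/3) = 9/2. Minimum is 9/2 at row 3 (t leaves); pivot element 2/3.
Pivot on row 3; the obj-row RHS becomes 3 − (-7/3)·(9/2) = 27/2.
Next entering variable (most negative obj-row entry -5): r.
Ratio test on column r — row 1: (35/2)/5 = 7/2; row 2: 12/3 = 4; row 3: entry 0 ≤ 0. Minimum is 7/2 at row 1 (s_1 leaves); pivot element 5.
After the second pivot the obj-row RHS is 27/2 − (-5)·(7/2) = 31.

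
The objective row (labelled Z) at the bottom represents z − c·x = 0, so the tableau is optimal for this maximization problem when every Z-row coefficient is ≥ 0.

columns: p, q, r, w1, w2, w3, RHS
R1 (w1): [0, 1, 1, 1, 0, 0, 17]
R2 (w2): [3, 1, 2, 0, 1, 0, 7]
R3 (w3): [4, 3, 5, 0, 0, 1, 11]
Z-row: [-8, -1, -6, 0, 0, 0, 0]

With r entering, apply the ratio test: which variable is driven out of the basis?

Column r entries and ratios — w1: 17/1 = 17; w2: 7/2 = 7/2; w3: 11/5 = 11/5.
Smallest ratio is 11/5 in the row of w3, so w3 leaves.

w3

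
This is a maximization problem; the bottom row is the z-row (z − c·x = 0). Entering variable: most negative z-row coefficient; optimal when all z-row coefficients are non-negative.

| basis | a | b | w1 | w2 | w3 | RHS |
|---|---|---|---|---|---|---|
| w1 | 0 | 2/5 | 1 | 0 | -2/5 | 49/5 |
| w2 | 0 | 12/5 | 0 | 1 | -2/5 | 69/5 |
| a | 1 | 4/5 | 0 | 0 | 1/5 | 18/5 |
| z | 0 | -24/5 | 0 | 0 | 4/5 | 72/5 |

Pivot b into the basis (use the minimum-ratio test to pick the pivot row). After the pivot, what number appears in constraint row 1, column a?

Ratio test on column b — row 1: (49/5)/(2/5) = 49/2; row 2: (69/5)/(12/5) = 23/4; row 3: (18/5)/(4/5) = 9/2. Minimum is 9/2 at row 3 (a leaves); pivot element 4/5.
Divide row 3 by 4/5; eliminate column b from the other rows.
Row 1 update in column a: 0 − (2/5)·(5/4) = -1/2.

-1/2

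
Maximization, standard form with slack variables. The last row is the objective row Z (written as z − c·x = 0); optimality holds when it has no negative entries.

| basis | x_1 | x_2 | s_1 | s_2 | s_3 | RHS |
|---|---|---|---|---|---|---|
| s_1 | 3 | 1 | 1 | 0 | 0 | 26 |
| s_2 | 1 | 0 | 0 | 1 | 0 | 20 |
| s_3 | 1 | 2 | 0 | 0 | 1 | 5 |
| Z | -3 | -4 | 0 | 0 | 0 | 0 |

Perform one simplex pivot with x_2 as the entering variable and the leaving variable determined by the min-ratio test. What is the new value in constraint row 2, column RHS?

20

Ratio test on column x_2 — row 1: 26/1 = 26; row 2: entry 0 ≤ 0; row 3: 5/2 = 5/2. Minimum is 5/2 at row 3 (s_3 leaves); pivot element 2.
Divide row 3 by 2; eliminate column x_2 from the other rows.
Row 2 update in column RHS: 20 − 0·(5/2) = 20.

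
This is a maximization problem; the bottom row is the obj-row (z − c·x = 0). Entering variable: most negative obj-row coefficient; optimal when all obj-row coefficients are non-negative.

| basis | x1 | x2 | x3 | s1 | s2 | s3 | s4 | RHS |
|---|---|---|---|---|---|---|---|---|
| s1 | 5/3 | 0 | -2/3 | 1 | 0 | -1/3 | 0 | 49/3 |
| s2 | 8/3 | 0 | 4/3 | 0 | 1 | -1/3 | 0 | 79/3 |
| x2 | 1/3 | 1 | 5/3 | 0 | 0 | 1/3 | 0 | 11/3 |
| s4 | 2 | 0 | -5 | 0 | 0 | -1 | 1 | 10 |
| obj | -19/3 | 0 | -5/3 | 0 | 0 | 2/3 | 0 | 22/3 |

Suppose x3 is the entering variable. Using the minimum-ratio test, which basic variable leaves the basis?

Column x3 entries and ratios — s1: -2/3 ≤ 0, skip; s2: (79/3)/(4/3) = 79/4; x2: (11/3)/(5/3) = 11/5; s4: -5 ≤ 0, skip.
Smallest ratio is 11/5 in the row of x2, so x2 leaves.

x2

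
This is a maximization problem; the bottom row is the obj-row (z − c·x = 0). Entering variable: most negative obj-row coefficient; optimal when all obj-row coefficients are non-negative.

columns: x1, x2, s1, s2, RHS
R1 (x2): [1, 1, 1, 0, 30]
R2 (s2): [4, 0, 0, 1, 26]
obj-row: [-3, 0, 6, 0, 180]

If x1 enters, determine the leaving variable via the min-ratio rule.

s2

Column x1 entries and ratios — x2: 30/1 = 30; s2: 26/4 = 13/2.
Smallest ratio is 13/2 in the row of s2, so s2 leaves.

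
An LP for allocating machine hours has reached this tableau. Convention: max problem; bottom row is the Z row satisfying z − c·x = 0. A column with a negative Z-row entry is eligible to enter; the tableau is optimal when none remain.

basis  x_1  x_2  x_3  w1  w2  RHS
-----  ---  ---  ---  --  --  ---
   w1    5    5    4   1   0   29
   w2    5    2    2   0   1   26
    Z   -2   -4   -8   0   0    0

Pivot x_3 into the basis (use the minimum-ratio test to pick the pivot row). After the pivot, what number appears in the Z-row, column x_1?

Ratio test on column x_3 — row 1: 29/4 = 29/4; row 2: 26/2 = 13. Minimum is 29/4 at row 1 (w1 leaves); pivot element 4.
Divide row 1 by 4; eliminate column x_3 from the other rows.
Z-row update in column x_1: -2 − (-8)·(5/4) = 8.

8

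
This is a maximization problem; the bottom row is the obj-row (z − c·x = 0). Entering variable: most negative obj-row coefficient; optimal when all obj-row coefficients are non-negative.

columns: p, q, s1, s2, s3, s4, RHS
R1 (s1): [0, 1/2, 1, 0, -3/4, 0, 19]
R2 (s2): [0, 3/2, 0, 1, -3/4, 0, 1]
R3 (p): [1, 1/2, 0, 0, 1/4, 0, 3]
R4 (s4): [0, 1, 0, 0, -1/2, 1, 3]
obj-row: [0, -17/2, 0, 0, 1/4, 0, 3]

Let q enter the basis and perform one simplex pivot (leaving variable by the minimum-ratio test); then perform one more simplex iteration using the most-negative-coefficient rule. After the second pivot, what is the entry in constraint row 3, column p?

2

Ratio test on column q — row 1: 19/(1/2) = 38; row 2: 1/(3/2) = 2/3; row 3: 3/(1/2) = 6; row 4: 3/1 = 3. Minimum is 2/3 at row 2 (s2 leaves); pivot element 3/2.
Divide row 2 by 3/2; eliminate column q from the other rows.
Second iteration: most negative obj-row entry is -4 in column s3, so s3 enters.
Ratio test on column s3 — row 1: entry -1/2 ≤ 0; row 2: entry -1/2 ≤ 0; row 3: (8/3)/(1/2) = 16/3; row 4: entry 0 ≤ 0. Minimum is 16/3 at row 3 (p leaves); pivot element 1/2.
Divide row 3 by 1/2; eliminate column s3 from the other rows.
After both pivots, the entry at constraint row 3, column p is 2.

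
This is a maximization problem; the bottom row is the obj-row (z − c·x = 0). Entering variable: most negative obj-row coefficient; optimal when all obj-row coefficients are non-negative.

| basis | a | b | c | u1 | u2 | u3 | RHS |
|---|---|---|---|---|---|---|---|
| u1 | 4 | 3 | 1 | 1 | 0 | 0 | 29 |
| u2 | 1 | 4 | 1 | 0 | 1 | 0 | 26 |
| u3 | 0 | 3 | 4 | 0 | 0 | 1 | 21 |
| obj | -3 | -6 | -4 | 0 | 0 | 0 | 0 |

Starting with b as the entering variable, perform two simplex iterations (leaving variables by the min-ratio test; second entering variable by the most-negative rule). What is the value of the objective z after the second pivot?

522/13

Ratio test on column b — row 1: 29/3 = 29/3; row 2: 26/4 = 13/2; row 3: 21/3 = 7. Minimum is 13/2 at row 2 (u2 leaves); pivot element 4.
Pivot on row 2; the obj-row RHS becomes 0 − (-6)·(13/2) = 39.
Next entering variable (most negative obj-row entry -5/2): c.
Ratio test on column c — row 1: (19/2)/(1/4) = 38; row 2: (13/2)/(1/4) = 26; row 3: (3/2)/(13/4) = 6/13. Minimum is 6/13 at row 3 (u3 leaves); pivot element 13/4.
After the second pivot the obj-row RHS is 39 − (-5/2)·(6/13) = 522/13.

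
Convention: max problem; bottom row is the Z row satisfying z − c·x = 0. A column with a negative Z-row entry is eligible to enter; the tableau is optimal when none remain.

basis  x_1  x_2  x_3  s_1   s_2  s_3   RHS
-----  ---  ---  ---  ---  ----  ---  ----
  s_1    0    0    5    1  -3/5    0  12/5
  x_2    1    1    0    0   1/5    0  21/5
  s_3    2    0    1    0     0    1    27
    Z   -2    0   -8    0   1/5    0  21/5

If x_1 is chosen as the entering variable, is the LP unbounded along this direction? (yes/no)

Column x_1 has positive entries in row(s) 2, 3, so the ratio test bounds it — not unbounded.

no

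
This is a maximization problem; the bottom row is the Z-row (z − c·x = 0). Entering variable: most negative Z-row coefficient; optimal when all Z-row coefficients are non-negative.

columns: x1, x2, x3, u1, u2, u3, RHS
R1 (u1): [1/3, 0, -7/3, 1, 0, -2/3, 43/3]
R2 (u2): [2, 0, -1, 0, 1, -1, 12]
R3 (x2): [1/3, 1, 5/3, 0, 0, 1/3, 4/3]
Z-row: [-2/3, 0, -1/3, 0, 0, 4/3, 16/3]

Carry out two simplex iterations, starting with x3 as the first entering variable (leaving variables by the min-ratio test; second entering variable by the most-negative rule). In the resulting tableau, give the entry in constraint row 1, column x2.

Ratio test on column x3 — row 1: entry -7/3 ≤ 0; row 2: entry -1 ≤ 0; row 3: (4/3)/(5/3) = 4/5. Minimum is 4/5 at row 3 (x2 leaves); pivot element 5/3.
Divide row 3 by 5/3; eliminate column x3 from the other rows.
Second iteration: most negative Z-row entry is -3/5 in column x1, so x1 enters.
Ratio test on column x1 — row 1: (81/5)/(4/5) = 81/4; row 2: (64/5)/(11/5) = 64/11; row 3: (4/5)/(1/5) = 4. Minimum is 4 at row 3 (x3 leaves); pivot element 1/5.
Divide row 3 by 1/5; eliminate column x1 from the other rows.
After both pivots, the entry at constraint row 1, column x2 is -1.

-1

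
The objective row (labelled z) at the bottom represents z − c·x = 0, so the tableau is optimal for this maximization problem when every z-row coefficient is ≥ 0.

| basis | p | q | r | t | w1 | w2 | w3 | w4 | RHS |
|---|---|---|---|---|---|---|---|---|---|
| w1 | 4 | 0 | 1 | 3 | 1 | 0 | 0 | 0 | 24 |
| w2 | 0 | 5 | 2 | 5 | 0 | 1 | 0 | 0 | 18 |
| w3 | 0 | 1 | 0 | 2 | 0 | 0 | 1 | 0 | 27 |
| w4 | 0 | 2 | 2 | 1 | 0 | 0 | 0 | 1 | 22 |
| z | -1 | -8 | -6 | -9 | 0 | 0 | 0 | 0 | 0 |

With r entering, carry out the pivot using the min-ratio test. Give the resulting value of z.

Ratio test on column r — row 1: 24/1 = 24; row 2: 18/2 = 9; row 3: entry 0 ≤ 0; row 4: 22/2 = 11. Minimum is 9 at row 2 (w2 leaves); pivot element 2.
Pivot on row 2; the z-row RHS becomes 0 − (-6)·9 = 54.

54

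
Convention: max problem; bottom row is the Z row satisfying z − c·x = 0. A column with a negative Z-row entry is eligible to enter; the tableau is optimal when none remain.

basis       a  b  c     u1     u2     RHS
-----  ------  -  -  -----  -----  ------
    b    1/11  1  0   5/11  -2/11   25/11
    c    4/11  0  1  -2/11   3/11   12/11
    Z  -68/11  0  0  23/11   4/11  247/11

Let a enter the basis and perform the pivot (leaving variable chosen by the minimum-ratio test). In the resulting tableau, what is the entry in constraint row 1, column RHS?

Ratio test on column a — row 1: (25/11)/(1/11) = 25; row 2: (12/11)/(4/11) = 3. Minimum is 3 at row 2 (c leaves); pivot element 4/11.
Divide row 2 by 4/11; eliminate column a from the other rows.
Row 1 update in column RHS: 25/11 − (1/11)·3 = 2.

2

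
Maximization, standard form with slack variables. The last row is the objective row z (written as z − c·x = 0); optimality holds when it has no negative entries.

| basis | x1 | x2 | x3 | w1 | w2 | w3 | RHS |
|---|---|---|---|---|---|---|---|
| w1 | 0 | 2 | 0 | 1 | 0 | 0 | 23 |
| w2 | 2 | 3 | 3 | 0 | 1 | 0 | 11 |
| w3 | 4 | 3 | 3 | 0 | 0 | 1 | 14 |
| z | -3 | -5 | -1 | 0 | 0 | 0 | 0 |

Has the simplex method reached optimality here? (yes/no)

The z-row has a negative entry -5 in column x2, so it is not optimal.

no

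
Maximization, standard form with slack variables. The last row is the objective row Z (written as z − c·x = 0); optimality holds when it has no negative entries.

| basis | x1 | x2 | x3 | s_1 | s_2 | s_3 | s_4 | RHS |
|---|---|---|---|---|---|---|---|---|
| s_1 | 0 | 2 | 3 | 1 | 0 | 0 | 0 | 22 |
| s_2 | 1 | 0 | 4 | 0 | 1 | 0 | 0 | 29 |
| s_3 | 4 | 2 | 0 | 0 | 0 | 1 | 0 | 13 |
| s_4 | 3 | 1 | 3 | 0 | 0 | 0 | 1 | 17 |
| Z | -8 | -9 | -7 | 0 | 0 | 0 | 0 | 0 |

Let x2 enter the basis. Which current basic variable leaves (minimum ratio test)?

Column x2 entries and ratios — s_1: 22/2 = 11; s_2: 0 ≤ 0, skip; s_3: 13/2 = 13/2; s_4: 17/1 = 17.
Smallest ratio is 13/2 in the row of s_3, so s_3 leaves.

s_3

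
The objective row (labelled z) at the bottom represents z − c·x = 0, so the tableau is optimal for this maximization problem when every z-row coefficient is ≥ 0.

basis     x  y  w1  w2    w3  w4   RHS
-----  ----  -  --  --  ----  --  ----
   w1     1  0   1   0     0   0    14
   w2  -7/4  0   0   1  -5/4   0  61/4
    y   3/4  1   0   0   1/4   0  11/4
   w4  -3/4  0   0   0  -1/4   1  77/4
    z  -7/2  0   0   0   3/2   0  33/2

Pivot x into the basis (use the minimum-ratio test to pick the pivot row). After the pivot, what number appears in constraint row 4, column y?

Ratio test on column x — row 1: 14/1 = 14; row 2: entry -7/4 ≤ 0; row 3: (11/4)/(3/4) = 11/3; row 4: entry -3/4 ≤ 0. Minimum is 11/3 at row 3 (y leaves); pivot element 3/4.
Divide row 3 by 3/4; eliminate column x from the other rows.
Row 4 update in column y: 0 − (-3/4)·(4/3) = 1.

1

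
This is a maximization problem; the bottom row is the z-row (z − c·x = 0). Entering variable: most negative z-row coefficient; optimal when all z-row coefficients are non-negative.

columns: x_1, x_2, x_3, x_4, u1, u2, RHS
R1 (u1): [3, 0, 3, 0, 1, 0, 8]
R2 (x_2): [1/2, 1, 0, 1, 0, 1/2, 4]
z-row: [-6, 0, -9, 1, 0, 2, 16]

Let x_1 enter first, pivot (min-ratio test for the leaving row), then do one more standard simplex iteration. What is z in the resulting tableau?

40

Ratio test on column x_1 — row 1: 8/3 = 8/3; row 2: 4/(1/2) = 8. Minimum is 8/3 at row 1 (u1 leaves); pivot element 3.
Pivot on row 1; the z-row RHS becomes 16 − (-6)·(8/3) = 32.
Next entering variable (most negative z-row entry -3): x_3.
Ratio test on column x_3 — row 1: (8/3)/1 = 8/3; row 2: entry -1/2 ≤ 0. Minimum is 8/3 at row 1 (x_1 leaves); pivot element 1.
After the second pivot the z-row RHS is 32 − (-3)·(8/3) = 40.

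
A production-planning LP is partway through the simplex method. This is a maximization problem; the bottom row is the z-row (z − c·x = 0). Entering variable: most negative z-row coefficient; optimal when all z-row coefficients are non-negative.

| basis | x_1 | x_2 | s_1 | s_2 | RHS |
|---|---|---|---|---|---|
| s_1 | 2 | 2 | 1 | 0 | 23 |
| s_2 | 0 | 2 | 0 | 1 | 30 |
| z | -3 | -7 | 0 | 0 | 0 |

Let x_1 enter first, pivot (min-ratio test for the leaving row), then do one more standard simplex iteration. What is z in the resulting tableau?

Ratio test on column x_1 — row 1: 23/2 = 23/2; row 2: entry 0 ≤ 0. Minimum is 23/2 at row 1 (s_1 leaves); pivot element 2.
Pivot on row 1; the z-row RHS becomes 0 − (-3)·(23/2) = 69/2.
Next entering variable (most negative z-row entry -4): x_2.
Ratio test on column x_2 — row 1: (23/2)/1 = 23/2; row 2: 30/2 = 15. Minimum is 23/2 at row 1 (x_1 leaves); pivot element 1.
After the second pivot the z-row RHS is 69/2 − (-4)·(23/2) = 161/2.

161/2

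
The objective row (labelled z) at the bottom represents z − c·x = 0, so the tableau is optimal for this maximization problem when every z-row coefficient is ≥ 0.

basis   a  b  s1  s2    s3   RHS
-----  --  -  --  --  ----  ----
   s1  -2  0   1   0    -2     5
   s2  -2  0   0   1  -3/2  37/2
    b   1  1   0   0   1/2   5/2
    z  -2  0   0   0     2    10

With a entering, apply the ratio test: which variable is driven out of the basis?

b

Column a entries and ratios — s1: -2 ≤ 0, skip; s2: -2 ≤ 0, skip; b: (5/2)/1 = 5/2.
Smallest ratio is 5/2 in the row of b, so b leaves.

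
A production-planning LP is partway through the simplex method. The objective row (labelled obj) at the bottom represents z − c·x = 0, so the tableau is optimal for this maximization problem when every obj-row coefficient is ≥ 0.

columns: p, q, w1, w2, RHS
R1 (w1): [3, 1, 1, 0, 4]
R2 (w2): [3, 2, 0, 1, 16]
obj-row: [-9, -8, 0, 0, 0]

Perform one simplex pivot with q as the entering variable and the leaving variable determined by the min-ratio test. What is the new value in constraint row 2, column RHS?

8

Ratio test on column q — row 1: 4/1 = 4; row 2: 16/2 = 8. Minimum is 4 at row 1 (w1 leaves); pivot element 1.
Divide row 1 by 1; eliminate column q from the other rows.
Row 2 update in column RHS: 16 − 2·4 = 8.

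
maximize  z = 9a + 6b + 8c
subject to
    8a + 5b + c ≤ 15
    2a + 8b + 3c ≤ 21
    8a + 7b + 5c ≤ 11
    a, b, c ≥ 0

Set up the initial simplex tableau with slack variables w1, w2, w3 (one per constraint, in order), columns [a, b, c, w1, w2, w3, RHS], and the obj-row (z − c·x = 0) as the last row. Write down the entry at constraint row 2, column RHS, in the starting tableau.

The RHS of constraint 2 is b_2 = 21.

21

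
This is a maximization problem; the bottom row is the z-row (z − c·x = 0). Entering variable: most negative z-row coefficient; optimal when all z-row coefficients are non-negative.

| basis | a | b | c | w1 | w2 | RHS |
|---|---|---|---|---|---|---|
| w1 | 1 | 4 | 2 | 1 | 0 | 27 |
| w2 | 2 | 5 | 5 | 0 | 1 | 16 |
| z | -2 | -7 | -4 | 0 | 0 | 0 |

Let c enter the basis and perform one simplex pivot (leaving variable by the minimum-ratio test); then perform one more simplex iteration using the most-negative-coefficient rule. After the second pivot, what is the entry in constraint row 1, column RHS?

Ratio test on column c — row 1: 27/2 = 27/2; row 2: 16/5 = 16/5. Minimum is 16/5 at row 2 (w2 leaves); pivot element 5.
Divide row 2 by 5; eliminate column c from the other rows.
Second iteration: most negative z-row entry is -3 in column b, so b enters.
Ratio test on column b — row 1: (103/5)/2 = 103/10; row 2: (16/5)/1 = 16/5. Minimum is 16/5 at row 2 (c leaves); pivot element 1.
Divide row 2 by 1; eliminate column b from the other rows.
After both pivots, the entry at constraint row 1, column RHS is 71/5.

71/5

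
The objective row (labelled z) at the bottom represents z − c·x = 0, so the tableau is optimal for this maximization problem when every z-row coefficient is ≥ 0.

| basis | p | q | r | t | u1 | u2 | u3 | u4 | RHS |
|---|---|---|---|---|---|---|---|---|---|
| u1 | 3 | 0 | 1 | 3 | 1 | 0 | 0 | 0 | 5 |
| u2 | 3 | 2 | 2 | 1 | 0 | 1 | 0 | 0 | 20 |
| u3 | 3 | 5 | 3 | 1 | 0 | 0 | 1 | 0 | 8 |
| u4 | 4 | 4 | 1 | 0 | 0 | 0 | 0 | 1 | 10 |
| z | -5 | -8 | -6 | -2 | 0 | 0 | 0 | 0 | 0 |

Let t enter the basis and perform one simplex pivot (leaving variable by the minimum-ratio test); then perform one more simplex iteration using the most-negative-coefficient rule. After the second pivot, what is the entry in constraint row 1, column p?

1

Ratio test on column t — row 1: 5/3 = 5/3; row 2: 20/1 = 20; row 3: 8/1 = 8; row 4: entry 0 ≤ 0. Minimum is 5/3 at row 1 (u1 leaves); pivot element 3.
Divide row 1 by 3; eliminate column t from the other rows.
Second iteration: most negative z-row entry is -8 in column q, so q enters.
Ratio test on column q — row 1: entry 0 ≤ 0; row 2: (55/3)/2 = 55/6; row 3: (19/3)/5 = 19/15; row 4: 10/4 = 5/2. Minimum is 19/15 at row 3 (u3 leaves); pivot element 5.
Divide row 3 by 5; eliminate column q from the other rows.
After both pivots, the entry at constraint row 1, column p is 1.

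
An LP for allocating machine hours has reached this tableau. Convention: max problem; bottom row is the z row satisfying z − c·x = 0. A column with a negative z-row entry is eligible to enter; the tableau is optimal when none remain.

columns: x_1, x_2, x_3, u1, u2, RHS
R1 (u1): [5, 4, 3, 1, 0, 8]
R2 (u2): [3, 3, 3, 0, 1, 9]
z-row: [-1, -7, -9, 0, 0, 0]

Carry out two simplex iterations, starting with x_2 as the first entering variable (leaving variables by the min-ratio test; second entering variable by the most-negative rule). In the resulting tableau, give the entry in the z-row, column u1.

3

Ratio test on column x_2 — row 1: 8/4 = 2; row 2: 9/3 = 3. Minimum is 2 at row 1 (u1 leaves); pivot element 4.
Divide row 1 by 4; eliminate column x_2 from the other rows.
Second iteration: most negative z-row entry is -15/4 in column x_3, so x_3 enters.
Ratio test on column x_3 — row 1: 2/(3/4) = 8/3; row 2: 3/(3/4) = 4. Minimum is 8/3 at row 1 (x_2 leaves); pivot element 3/4.
Divide row 1 by 3/4; eliminate column x_3 from the other rows.
After both pivots, the entry at the z-row, column u1 is 3.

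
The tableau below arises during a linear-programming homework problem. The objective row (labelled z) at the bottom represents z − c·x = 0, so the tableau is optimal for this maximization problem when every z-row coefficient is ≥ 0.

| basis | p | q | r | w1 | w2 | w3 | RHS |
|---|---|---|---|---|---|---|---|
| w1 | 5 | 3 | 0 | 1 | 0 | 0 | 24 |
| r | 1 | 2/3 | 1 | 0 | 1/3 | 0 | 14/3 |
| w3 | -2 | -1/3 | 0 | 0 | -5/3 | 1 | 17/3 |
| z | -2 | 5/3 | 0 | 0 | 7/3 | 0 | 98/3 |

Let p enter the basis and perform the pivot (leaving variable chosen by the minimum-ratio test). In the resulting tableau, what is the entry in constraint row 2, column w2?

1/3

Ratio test on column p — row 1: 24/5 = 24/5; row 2: (14/3)/1 = 14/3; row 3: entry -2 ≤ 0. Minimum is 14/3 at row 2 (r leaves); pivot element 1.
Divide row 2 by 1; eliminate column p from the other rows.
In the new row 2, the w2 entry is the old entry divided by the pivot: (1/3)/1 = 1/3.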